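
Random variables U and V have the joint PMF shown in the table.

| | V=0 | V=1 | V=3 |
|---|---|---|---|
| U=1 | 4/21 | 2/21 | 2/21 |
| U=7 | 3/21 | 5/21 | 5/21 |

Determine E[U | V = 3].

P(V = 3) = 1/3.
Summing U·P(U=x,V=y) over the conditioning event gives 37/21.
E[U | V = 3] = (37/21) / (1/3) = 37/7.

37/7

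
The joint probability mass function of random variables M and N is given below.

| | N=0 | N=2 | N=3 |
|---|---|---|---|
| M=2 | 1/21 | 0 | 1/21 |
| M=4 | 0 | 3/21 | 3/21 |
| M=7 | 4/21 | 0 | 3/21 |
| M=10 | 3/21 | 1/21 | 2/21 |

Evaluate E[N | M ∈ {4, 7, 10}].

32/19

P(M ∈ {4, 7, 10}) = 19/21.
Summing N·P(M=x,N=y) over the conditioning event gives 32/21.
E[N | M ∈ {4, 7, 10}] = (32/21) / (19/21) = 32/19.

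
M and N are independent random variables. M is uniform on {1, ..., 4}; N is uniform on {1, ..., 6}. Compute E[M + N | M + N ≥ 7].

8

Outcomes with M + N ≥ 7: (1,6), (2,5), (2,6), (3,4), (3,5), (3,6), (4,3), (4,4), (4,5), (4,6), each with probability 1/24.
E[M + N | M + N ≥ 7] = (7 + 7 + 8 + 7 + 8 + 9 + 7 + 8 + 9 + 10) / 10 = 8.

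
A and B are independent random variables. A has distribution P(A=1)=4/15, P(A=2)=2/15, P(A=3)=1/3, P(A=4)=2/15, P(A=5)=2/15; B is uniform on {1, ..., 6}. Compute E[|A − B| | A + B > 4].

143/69

P(A + B > 4) = 23/30.
Summing |A−B|·P(x,y) over outcomes with A + B > 4 gives 143/90.
E[|A − B| | A + B > 4] = (143/90) / (23/30) = 143/69.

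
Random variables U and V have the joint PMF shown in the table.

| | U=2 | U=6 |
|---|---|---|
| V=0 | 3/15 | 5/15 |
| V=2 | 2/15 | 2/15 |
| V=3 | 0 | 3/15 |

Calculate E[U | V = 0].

P(V = 0) = 8/15.
Σ U·P over the event = 2·(3/15) + 6·(5/15) = 12/5.
E[U | V = 0] = (12/5) / (8/15) = 9/2.

9/2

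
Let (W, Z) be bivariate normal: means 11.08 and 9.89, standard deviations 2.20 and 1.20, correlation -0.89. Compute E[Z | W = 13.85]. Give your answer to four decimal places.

For a bivariate normal, E[Z | W=x] = μ_Z + ρ·(σ_Z/σ_W)·(x − μ_W).
E[Z | W=13.85] = 9.89 + (-0.89)·(1.20/2.20)·(13.85 − (11.08)) = 9.89 + (-0.48545)·(2.77) = 8.5453.

8.5453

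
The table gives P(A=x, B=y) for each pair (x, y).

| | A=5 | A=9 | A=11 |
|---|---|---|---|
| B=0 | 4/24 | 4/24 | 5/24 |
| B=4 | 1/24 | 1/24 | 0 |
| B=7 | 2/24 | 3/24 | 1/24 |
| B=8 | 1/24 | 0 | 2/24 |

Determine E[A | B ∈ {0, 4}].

P(B ∈ {0, 4}) = 5/8.
Σ A·P over the event = 5·(4/24) + 5·(1/24) + 9·(4/24) + 9·(1/24) + 11·(5/24) = 125/24.
E[A | B ∈ {0, 4}] = (125/24) / (5/8) = 25/3.

25/3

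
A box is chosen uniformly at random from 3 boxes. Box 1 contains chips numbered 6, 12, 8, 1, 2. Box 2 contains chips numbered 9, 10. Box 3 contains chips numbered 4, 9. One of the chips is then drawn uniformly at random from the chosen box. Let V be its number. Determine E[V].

109/15

E[V | box 1] = (6+12+8+1+2)/5 = 29/5.
E[V | box 2] = (9+10)/2 = 19/2.
E[V | box 3] = (4+9)/2 = 13/2.
By the law of total expectation,
E[V] = (1/3)·(29/5) + (1/3)·(19/2) + (1/3)·(13/2) = 109/15.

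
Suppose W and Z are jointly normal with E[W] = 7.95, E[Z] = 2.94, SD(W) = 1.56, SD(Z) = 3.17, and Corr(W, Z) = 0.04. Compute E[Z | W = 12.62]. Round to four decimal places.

The regression of Z on W has slope ρ·σ_Z/σ_W and passes through (μ_W, μ_Z).
E[Z | W=12.62] = 2.94 + (0.04)·(3.17/1.56)·(12.62 − (7.95)) = 2.94 + (0.081282)·(4.67) = 3.3196.

3.3196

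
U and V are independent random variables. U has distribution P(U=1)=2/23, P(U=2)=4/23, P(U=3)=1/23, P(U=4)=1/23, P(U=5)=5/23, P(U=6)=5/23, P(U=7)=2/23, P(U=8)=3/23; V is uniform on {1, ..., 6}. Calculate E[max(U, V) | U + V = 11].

P(U + V = 11) = 5/46.
Summing max(U,V)·P(x,y) over outcomes with U + V = 11 gives 49/69.
E[max(U, V) | U + V = 11] = (49/69) / (5/46) = 98/15.

98/15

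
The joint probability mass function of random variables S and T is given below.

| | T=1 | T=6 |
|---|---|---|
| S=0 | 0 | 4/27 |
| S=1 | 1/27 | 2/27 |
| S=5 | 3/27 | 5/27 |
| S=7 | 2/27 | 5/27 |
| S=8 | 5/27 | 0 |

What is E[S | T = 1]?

P(T = 1) = 11/27.
Summing S·P(S=x,T=y) over the conditioning event gives 70/27.
E[S | T = 1] = (70/27) / (11/27) = 70/11.

70/11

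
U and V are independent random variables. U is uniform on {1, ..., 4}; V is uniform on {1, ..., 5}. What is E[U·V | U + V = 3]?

2

Outcomes with U + V = 3: (1,2), (2,1), each with probability 1/20.
E[U·V | U + V = 3] = (2 + 2) / 2 = 2.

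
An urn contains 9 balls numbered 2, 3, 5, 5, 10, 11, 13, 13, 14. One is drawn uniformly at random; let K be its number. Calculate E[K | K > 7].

61/5

P(K > 7) = 5/9.
Σ over the event: 10·1/9 + 11·1/9 + 13·2/9 + 14·1/9 = 61/9.
E[K | K > 7] = (61/9) / (5/9) = 61/5.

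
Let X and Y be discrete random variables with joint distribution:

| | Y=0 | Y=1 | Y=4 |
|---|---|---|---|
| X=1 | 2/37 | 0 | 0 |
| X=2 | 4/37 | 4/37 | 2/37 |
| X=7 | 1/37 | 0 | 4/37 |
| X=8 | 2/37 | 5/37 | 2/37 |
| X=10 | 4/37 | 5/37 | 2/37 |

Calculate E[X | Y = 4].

34/5

P(Y = 4) = 10/37.
Summing X·P(X=x,Y=y) over the conditioning event gives 68/37.
E[X | Y = 4] = (68/37) / (10/37) = 34/5.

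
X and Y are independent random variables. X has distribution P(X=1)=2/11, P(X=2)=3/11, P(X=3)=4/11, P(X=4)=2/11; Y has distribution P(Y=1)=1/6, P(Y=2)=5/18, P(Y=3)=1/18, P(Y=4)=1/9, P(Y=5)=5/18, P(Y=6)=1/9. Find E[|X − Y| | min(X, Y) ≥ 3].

P(min(X, Y) ≥ 3) = 10/33.
Summing |X−Y|·P(x,y) over outcomes with min(X, Y) ≥ 3 gives 46/99.
E[|X − Y| | min(X, Y) ≥ 3] = (46/99) / (10/33) = 23/15.

23/15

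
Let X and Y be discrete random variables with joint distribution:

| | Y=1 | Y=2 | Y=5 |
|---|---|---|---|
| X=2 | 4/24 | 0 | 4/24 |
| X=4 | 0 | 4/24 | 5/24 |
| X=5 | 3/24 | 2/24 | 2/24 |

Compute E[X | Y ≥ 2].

P(Y ≥ 2) = 17/24.
Σ X·P over the event = 2·(4/24) + 4·(4/24) + 4·(5/24) + 5·(2/24) + 5·(2/24) = 8/3.
E[X | Y ≥ 2] = (8/3) / (17/24) = 64/17.

64/17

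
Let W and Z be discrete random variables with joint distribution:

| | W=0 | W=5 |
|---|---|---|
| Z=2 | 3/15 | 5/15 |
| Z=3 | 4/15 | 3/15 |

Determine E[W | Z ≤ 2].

25/8

P(Z ≤ 2) = 8/15.
Σ W·P over the event = 0·(3/15) + 5·(5/15) = 5/3.
E[W | Z ≤ 2] = (5/3) / (8/15) = 25/8.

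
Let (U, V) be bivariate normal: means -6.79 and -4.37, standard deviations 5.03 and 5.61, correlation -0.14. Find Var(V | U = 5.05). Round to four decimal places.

30.8552

The conditional variance in a bivariate normal is σ_V²(1 − ρ²), independent of x.
Var(V | U=5.05) = (5.61)²·(1 − (-0.14)²) = 31.4721·0.9804 = 30.8552.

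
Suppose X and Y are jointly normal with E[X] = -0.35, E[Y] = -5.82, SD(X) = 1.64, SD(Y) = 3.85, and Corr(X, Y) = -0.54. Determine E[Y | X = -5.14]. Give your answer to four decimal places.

E[Y | X=x] = μ_Y + ρ(σ_Y/σ_X)(x − μ_X) for jointly normal variables.
E[Y | X=-5.14] = -5.82 + (-0.54)·(3.85/1.64)·(-5.14 − (-0.35)) = -5.82 + (-1.26768)·(-4.79) = 0.2522.

0.2522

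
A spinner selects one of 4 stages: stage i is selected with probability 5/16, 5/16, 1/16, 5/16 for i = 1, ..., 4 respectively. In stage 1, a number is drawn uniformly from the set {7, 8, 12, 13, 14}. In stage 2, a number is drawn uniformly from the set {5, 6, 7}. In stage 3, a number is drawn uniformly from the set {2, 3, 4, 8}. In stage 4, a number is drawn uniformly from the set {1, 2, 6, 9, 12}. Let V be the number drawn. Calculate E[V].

473/64

E[V | stage 1] = (7+8+12+13+14)/5 = 54/5.
E[V | stage 2] = (5+6+7)/3 = 6.
E[V | stage 3] = (2+3+4+8)/4 = 17/4.
E[V | stage 4] = (1+2+6+9+12)/5 = 6.
By the law of total expectation,
E[V] = (5/16)·(54/5) + (5/16)·(6) + (1/16)·(17/4) + (5/16)·(6) = 473/64.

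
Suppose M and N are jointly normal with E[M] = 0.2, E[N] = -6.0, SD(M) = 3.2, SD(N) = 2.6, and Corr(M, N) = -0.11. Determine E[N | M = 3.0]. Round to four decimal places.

-6.2503

E[N | M=x] = μ_N + ρ(σ_N/σ_M)(x − μ_M) for jointly normal variables.
E[N | M=3.0] = -6.0 + (-0.11)·(2.6/3.2)·(3.0 − (0.2)) = -6.0 + (-0.089375)·(2.8) = -6.2503.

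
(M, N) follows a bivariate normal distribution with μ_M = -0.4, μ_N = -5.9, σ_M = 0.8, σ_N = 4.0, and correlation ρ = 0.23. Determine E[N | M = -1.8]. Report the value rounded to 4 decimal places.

-7.5100

E[N | M=x] = μ_N + ρ(σ_N/σ_M)(x − μ_M) for jointly normal variables.
E[N | M=-1.8] = -5.9 + (0.23)·(4.0/0.8)·(-1.8 − (-0.4)) = -5.9 + (1.15)·(-1.4) = -7.5100.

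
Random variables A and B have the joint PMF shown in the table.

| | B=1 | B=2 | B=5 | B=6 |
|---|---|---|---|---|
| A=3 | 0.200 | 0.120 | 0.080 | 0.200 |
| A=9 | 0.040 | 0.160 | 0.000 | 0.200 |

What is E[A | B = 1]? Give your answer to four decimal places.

4.0000

P(B = 1) = 0.240.
Σ A·P over the event = 3·(0.200) + 9·(0.040) = 0.960.
E[A | B = 1] = (0.960) / (0.240) = 4.0000.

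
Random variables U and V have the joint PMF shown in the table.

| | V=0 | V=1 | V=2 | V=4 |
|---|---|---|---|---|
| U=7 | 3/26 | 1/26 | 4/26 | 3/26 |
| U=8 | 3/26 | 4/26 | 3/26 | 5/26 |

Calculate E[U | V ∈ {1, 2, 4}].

38/5

P(V ∈ {1, 2, 4}) = 10/13.
Summing U·P(U=x,V=y) over the conditioning event gives 76/13.
E[U | V ∈ {1, 2, 4}] = (76/13) / (10/13) = 38/5.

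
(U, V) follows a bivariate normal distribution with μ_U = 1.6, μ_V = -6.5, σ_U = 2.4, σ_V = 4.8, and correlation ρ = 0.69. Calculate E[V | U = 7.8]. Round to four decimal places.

2.0560

E[V | U=x] = μ_V + ρ(σ_V/σ_U)(x − μ_U) for jointly normal variables.
E[V | U=7.8] = -6.5 + (0.69)·(4.8/2.4)·(7.8 − (1.6)) = -6.5 + (1.38)·(6.2) = 2.0560.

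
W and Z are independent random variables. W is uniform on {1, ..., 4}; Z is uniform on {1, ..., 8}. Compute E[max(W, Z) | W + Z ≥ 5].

141/26

P(W + Z ≥ 5) = 13/16.
Summing max(W,Z)·P(x,y) over outcomes with W + Z ≥ 5 gives 141/32.
E[max(W, Z) | W + Z ≥ 5] = (141/32) / (13/16) = 141/26.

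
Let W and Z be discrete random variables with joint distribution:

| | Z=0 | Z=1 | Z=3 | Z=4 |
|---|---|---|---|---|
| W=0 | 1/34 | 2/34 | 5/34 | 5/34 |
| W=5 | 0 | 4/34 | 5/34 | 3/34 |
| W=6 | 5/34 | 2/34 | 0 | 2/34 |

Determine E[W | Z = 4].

27/10

P(Z = 4) = 5/17.
Σ W·P over the event = 0·(5/34) + 5·(3/34) + 6·(2/34) = 27/34.
E[W | Z = 4] = (27/34) / (5/17) = 27/10.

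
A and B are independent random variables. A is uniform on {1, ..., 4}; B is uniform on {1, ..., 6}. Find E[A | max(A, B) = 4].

P(max(A, B) = 4) = 7/24.
Summing A·P(x,y) over outcomes with max(A, B) = 4 gives 11/12.
E[A | max(A, B) = 4] = (11/12) / (7/24) = 22/7.

22/7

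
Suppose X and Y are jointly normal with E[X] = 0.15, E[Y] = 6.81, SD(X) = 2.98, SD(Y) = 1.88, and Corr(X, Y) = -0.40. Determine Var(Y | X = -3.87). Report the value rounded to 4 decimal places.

Var(Y | X=x) = (1 − ρ²)·σ_Y².
Var(Y | X=-3.87) = (1.88)²·(1 − (-0.40)²) = 3.5344·0.84 = 2.9689.

2.9689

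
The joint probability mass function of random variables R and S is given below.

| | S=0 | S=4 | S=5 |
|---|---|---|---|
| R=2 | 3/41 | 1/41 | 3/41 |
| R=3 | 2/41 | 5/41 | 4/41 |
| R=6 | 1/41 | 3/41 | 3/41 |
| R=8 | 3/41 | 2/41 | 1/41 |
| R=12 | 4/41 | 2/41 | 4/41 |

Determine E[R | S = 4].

P(S = 4) = 13/41.
Σ R·P over the event = 2·(1/41) + 3·(5/41) + 6·(3/41) + 8·(2/41) + 12·(2/41) = 75/41.
E[R | S = 4] = (75/41) / (13/41) = 75/13.

75/13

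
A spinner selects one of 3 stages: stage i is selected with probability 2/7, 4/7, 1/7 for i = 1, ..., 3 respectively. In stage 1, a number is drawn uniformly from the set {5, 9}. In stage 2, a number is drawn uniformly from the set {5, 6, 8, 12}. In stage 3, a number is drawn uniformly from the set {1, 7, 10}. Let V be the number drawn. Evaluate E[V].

51/7

E[V | stage 1] = (5+9)/2 = 7.
E[V | stage 2] = (5+6+8+12)/4 = 31/4.
E[V | stage 3] = (1+7+10)/3 = 6.
E[V] = (2/7)·(7) + (4/7)·(31/4) + (1/7)·(6) = 51/7.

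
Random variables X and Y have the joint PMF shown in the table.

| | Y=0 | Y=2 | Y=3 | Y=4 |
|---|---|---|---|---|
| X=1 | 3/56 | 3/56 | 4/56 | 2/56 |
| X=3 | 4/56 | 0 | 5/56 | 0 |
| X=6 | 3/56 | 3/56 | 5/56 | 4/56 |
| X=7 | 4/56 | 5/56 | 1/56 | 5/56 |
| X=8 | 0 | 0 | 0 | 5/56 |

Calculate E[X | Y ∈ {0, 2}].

117/25

P(Y ∈ {0, 2}) = 25/56.
Σ X·P over the event = 1·(3/56) + 1·(3/56) + 3·(4/56) + 6·(3/56) + 6·(3/56) + 7·(4/56) + 7·(5/56) = 117/56.
E[X | Y ∈ {0, 2}] = (117/56) / (25/56) = 117/25.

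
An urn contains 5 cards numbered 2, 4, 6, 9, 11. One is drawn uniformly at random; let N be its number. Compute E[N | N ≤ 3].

2

P(N ≤ 3) = 1/5.
Σ over the event: 2·1/5 = 2/5.
E[N | N ≤ 3] = (2/5) / (1/5) = 2.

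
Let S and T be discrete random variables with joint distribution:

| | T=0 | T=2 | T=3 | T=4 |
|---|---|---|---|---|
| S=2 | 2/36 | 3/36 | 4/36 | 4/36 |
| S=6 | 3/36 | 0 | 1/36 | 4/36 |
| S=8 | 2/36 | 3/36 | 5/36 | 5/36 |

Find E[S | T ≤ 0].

38/7

P(T ≤ 0) = 7/36.
Summing S·P(S=x,T=y) over the conditioning event gives 19/18.
E[S | T ≤ 0] = (19/18) / (7/36) = 38/7.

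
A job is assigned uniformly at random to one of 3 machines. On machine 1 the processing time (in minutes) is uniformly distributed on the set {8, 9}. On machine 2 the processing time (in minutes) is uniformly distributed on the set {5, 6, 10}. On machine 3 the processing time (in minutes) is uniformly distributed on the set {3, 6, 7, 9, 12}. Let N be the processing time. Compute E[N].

E[N | machine 1] = (8+9)/2 = 17/2.
E[N | machine 2] = (5+6+10)/3 = 7.
E[N | machine 3] = (3+6+7+9+12)/5 = 37/5.
By the law of total expectation,
E[N] = (1/3)·(17/2) + (1/3)·(7) + (1/3)·(37/5) = 229/30.

229/30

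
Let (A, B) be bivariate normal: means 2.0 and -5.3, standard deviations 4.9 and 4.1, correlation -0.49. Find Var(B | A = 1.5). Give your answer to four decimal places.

Var(B | A=x) = (1 − ρ²)·σ_B².
Var(B | A=1.5) = (4.1)²·(1 − (-0.49)²) = 16.81·0.7599 = 12.7739.

12.7739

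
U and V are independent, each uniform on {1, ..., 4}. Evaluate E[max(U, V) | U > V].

P(U > V) = 3/8.
Summing max(U,V)·P(x,y) over outcomes with U > V gives 5/4.
E[max(U, V) | U > V] = (5/4) / (3/8) = 10/3.

10/3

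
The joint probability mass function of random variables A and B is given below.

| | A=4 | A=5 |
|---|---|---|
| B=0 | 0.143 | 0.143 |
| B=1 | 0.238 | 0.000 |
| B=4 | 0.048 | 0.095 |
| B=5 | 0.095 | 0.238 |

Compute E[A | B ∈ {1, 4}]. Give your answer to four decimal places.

4.2493

P(B ∈ {1, 4}) = 0.381.
Σ A·P over the event = 4·(0.238) + 4·(0.048) + 5·(0.095) = 1.619.
E[A | B ∈ {1, 4}] = (1.619) / (0.381) = 4.2493.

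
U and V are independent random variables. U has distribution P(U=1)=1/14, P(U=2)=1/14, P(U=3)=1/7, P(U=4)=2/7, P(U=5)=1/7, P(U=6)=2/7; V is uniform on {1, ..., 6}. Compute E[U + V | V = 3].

101/14

P(V = 3) = 1/6.
Summing (U+V)·P(x,y) over outcomes with V = 3 gives 101/84.
E[U + V | V = 3] = (101/84) / (1/6) = 101/14.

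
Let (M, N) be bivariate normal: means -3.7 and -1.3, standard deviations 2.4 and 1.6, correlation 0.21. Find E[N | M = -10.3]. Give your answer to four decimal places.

For a bivariate normal, E[N | M=x] = μ_N + ρ·(σ_N/σ_M)·(x − μ_M).
E[N | M=-10.3] = -1.3 + (0.21)·(1.6/2.4)·(-10.3 − (-3.7)) = -1.3 + (0.14)·(-6.6) = -2.2240.

-2.2240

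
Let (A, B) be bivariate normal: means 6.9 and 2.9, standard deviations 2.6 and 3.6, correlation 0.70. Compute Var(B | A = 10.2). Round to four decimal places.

For a bivariate normal, Var(B | A=x) = σ_B²(1 − ρ²).
Var(B | A=10.2) = (3.6)²·(1 − (0.70)²) = 12.96·0.51 = 6.6096.

6.6096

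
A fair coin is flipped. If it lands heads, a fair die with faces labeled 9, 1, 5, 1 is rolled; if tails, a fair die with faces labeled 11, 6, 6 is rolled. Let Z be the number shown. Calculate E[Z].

35/6

E[Z | heads] = (9+1+5+1)/4 = 4.
E[Z | tails] = (11+6+6)/3 = 23/3.
By the law of total expectation,
E[Z] = (1/2)·(4) + (1/2)·(23/3) = 35/6.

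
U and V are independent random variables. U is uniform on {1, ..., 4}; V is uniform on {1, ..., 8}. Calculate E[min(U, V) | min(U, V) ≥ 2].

59/21

P(min(U, V) ≥ 2) = 21/32.
Summing min(U,V)·P(x,y) over outcomes with min(U, V) ≥ 2 gives 59/32.
E[min(U, V) | min(U, V) ≥ 2] = (59/32) / (21/32) = 59/21.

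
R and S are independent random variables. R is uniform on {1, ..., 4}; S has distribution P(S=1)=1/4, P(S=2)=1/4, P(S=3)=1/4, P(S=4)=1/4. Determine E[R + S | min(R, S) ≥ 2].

P(min(R, S) ≥ 2) = 9/16.
Summing (R+S)·P(x,y) over outcomes with min(R, S) ≥ 2 gives 27/8.
E[R + S | min(R, S) ≥ 2] = (27/8) / (9/16) = 6.

6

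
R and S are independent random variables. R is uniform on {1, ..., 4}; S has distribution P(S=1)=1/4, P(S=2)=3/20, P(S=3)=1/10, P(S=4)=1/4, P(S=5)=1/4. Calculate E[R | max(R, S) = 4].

3

P(max(R, S) = 4) = 3/8.
Summing R·P(x,y) over outcomes with max(R, S) = 4 gives 9/8.
E[R | max(R, S) = 4] = (9/8) / (3/8) = 3.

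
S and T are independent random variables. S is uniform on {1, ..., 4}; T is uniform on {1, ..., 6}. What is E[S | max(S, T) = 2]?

5/3

Outcomes with max(S, T) = 2: (1,2), (2,1), (2,2), each with probability 1/24.
E[S | max(S, T) = 2] = (1 + 2 + 2) / 3 = 5/3.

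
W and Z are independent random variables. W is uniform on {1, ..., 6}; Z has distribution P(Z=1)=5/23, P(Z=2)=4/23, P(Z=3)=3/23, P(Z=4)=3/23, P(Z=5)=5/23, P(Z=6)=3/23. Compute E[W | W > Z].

P(W > Z) = 61/138.
Summing W·P(x,y) over outcomes with W > Z gives 140/69.
E[W | W > Z] = (140/69) / (61/138) = 280/61.

280/61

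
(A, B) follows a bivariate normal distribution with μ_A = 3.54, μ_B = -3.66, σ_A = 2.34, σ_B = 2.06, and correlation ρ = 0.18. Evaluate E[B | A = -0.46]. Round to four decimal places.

-4.2938

E[B | A=x] = μ_B + ρ(σ_B/σ_A)(x − μ_A) for jointly normal variables.
E[B | A=-0.46] = -3.66 + (0.18)·(2.06/2.34)·(-0.46 − (3.54)) = -3.66 + (0.15846)·(-4) = -4.2938.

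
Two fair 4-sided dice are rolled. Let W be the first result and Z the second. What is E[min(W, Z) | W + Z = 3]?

Outcomes with W + Z = 3: (1,2), (2,1), each with probability 1/16.
E[min(W, Z) | W + Z = 3] = (1 + 1) / 2 = 1.

1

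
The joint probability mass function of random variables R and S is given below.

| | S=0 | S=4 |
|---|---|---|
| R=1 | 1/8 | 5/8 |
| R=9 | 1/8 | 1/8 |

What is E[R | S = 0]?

P(S = 0) = 1/4.
Σ R·P over the event = 1·(1/8) + 9·(1/8) = 5/4.
E[R | S = 0] = (5/4) / (1/4) = 5.

5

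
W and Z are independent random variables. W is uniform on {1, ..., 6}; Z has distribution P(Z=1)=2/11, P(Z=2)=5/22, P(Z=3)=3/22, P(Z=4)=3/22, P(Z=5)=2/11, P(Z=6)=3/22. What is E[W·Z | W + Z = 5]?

P(W + Z = 5) = 5/44.
Summing WZ·P(x,y) over outcomes with W + Z = 5 gives 19/33.
E[W·Z | W + Z = 5] = (19/33) / (5/44) = 76/15.

76/15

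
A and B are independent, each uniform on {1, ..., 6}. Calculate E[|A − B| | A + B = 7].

3

Outcomes with A + B = 7: (1,6), (2,5), (3,4), (4,3), (5,2), (6,1), each with probability 1/36.
E[|A − B| | A + B = 7] = (5 + 3 + 1 + 1 + 3 + 5) / 6 = 3.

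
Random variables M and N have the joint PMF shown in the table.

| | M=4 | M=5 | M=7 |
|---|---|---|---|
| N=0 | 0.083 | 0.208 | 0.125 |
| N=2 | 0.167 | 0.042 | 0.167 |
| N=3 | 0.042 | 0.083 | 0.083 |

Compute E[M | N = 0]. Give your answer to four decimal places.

5.4014

P(N = 0) = 0.416.
Summing M·P(M=x,N=y) over the conditioning event gives 2.247.
E[M | N = 0] = (2.247) / (0.416) = 5.4014.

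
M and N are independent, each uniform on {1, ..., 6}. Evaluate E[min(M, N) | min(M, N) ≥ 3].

31/8

P(min(M, N) ≥ 3) = 4/9.
Summing min(M,N)·P(x,y) over outcomes with min(M, N) ≥ 3 gives 31/18.
E[min(M, N) | min(M, N) ≥ 3] = (31/18) / (4/9) = 31/8.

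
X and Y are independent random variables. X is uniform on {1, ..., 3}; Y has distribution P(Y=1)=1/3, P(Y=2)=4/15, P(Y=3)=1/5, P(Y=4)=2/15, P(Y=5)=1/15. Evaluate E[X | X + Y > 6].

P(X + Y > 6) = 4/45.
Summing X·P(x,y) over outcomes with X + Y > 6 gives 11/45.
E[X | X + Y > 6] = (11/45) / (4/45) = 11/4.

11/4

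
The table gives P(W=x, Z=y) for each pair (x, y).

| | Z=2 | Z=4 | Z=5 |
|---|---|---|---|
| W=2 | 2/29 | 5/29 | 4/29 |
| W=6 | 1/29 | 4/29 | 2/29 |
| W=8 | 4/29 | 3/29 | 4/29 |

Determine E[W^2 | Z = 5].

P(Z = 5) = 10/29.
Summing W^2·P(W=x,Z=y) over the conditioning event gives 344/29.
E[W^2 | Z = 5] = (344/29) / (10/29) = 172/5.

172/5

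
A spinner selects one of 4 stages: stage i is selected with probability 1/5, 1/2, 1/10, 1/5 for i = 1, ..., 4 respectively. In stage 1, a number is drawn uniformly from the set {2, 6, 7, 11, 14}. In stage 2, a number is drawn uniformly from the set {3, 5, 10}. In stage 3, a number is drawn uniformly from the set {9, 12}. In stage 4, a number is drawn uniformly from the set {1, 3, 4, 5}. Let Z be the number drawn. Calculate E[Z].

E[Z | stage 1] = (2+6+7+11+14)/5 = 8.
E[Z | stage 2] = (3+5+10)/3 = 6.
E[Z | stage 3] = (9+12)/2 = 21/2.
E[Z | stage 4] = (1+3+4+5)/4 = 13/4.
By the law of total expectation,
E[Z] = (1/5)·(8) + (1/2)·(6) + (1/10)·(21/2) + (1/5)·(13/4) = 63/10.

63/10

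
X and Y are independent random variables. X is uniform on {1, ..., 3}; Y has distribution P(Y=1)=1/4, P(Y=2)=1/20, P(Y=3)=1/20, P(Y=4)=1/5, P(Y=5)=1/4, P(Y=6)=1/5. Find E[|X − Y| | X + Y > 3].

131/49

P(X + Y > 3) = 49/60.
Summing |X−Y|·P(x,y) over outcomes with X + Y > 3 gives 131/60.
E[|X − Y| | X + Y > 3] = (131/60) / (49/60) = 131/49.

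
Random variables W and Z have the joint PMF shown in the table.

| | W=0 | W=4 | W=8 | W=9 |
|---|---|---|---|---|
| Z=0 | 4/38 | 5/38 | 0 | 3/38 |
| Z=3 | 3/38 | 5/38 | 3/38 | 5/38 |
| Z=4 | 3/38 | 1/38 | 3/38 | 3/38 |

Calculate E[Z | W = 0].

P(W = 0) = 5/19.
Σ Z·P over the event = 0·(4/38) + 3·(3/38) + 4·(3/38) = 21/38.
E[Z | W = 0] = (21/38) / (5/19) = 21/10.

21/10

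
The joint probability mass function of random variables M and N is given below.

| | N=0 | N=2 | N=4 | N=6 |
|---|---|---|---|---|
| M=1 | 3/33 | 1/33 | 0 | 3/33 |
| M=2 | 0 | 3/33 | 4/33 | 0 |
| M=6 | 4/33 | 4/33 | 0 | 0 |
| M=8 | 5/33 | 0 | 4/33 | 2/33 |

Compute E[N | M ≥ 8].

28/11

P(M ≥ 8) = 1/3.
Summing N·P(M=x,N=y) over the conditioning event gives 28/33.
E[N | M ≥ 8] = (28/33) / (1/3) = 28/11.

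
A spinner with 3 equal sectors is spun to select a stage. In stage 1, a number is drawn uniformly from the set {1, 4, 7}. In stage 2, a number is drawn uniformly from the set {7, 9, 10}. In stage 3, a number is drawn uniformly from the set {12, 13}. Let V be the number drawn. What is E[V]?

E[V | stage 1] = (1+4+7)/3 = 4.
E[V | stage 2] = (7+9+10)/3 = 26/3.
E[V | stage 3] = (12+13)/2 = 25/2.
E[V] = (1/3)·(4) + (1/3)·(26/3) + (1/3)·(25/2) = 151/18.

151/18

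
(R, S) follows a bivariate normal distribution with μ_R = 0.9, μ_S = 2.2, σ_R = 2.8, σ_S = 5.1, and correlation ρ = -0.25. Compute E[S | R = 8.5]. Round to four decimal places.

For a bivariate normal, E[S | R=x] = μ_S + ρ·(σ_S/σ_R)·(x − μ_R).
E[S | R=8.5] = 2.2 + (-0.25)·(5.1/2.8)·(8.5 − (0.9)) = 2.2 + (-0.45536)·(7.6) = -1.2607.

-1.2607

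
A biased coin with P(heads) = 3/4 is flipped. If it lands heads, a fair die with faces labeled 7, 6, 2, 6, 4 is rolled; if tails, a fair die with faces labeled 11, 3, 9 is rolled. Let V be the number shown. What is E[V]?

17/3

E[V | heads] = (7+6+2+6+4)/5 = 5.
E[V | tails] = (11+3+9)/3 = 23/3.
E[V] = (3/4)·(5) + (1/4)·(23/3) = 17/3.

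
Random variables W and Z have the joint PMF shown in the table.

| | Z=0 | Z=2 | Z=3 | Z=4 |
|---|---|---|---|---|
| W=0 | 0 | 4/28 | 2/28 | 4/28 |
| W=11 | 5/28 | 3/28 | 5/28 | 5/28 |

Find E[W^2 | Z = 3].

P(Z = 3) = 1/4.
Σ W^2·P over the event = 0·(2/28) + 121·(5/28) = 605/28.
E[W^2 | Z = 3] = (605/28) / (1/4) = 605/7.

605/7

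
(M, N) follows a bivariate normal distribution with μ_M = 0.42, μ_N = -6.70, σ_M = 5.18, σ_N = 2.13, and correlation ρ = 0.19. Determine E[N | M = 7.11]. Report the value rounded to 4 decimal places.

E[N | M=x] = μ_N + ρ(σ_N/σ_M)(x − μ_M) for jointly normal variables.
E[N | M=7.11] = -6.70 + (0.19)·(2.13/5.18)·(7.11 − (0.42)) = -6.70 + (0.078127)·(6.69) = -6.1773.

-6.1773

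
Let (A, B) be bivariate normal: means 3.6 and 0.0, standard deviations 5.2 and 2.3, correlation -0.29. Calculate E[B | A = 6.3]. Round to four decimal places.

The regression of B on A has slope ρ·σ_B/σ_A and passes through (μ_A, μ_B).
E[B | A=6.3] = 0.0 + (-0.29)·(2.3/5.2)·(6.3 − (3.6)) = 0.0 + (-0.12827)·(2.7) = -0.3463.

-0.3463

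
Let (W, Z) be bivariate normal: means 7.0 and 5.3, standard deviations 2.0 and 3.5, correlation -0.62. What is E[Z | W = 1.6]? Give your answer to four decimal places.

11.1590

E[Z | W=x] = μ_Z + ρ(σ_Z/σ_W)(x − μ_W) for jointly normal variables.
E[Z | W=1.6] = 5.3 + (-0.62)·(3.5/2.0)·(1.6 − (7.0)) = 5.3 + (-1.085)·(-5.4) = 11.1590.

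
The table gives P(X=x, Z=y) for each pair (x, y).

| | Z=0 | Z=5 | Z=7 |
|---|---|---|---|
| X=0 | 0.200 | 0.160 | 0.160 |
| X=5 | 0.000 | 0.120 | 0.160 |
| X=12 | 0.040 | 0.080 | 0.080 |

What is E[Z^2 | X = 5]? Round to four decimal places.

P(X = 5) = 0.280.
Σ Z^2·P over the event = 25·(0.120) + 49·(0.160) = 10.840.
E[Z^2 | X = 5] = (10.840) / (0.280) = 38.7143.

38.7143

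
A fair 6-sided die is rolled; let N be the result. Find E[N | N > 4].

11/2

Given N > 4, N is equally likely to be any of {5, 6}.
E[N | N > 4] = (5 + 6) / 2 = 11/2.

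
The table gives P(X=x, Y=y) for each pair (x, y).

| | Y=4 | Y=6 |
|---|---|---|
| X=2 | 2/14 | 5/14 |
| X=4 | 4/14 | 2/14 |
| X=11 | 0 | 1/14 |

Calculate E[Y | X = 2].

P(X = 2) = 1/2.
Σ Y·P over the event = 4·(2/14) + 6·(5/14) = 19/7.
E[Y | X = 2] = (19/7) / (1/2) = 38/7.

38/7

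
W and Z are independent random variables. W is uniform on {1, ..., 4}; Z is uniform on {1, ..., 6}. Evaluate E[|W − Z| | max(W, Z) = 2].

2/3

P(max(W, Z) = 2) = 1/8.
Summing |W−Z|·P(x,y) over outcomes with max(W, Z) = 2 gives 1/12.
E[|W − Z| | max(W, Z) = 2] = (1/12) / (1/8) = 2/3.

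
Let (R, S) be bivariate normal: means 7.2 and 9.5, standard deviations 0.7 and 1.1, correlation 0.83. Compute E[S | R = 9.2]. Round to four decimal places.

12.1086

The regression of S on R has slope ρ·σ_S/σ_R and passes through (μ_R, μ_S).
E[S | R=9.2] = 9.5 + (0.83)·(1.1/0.7)·(9.2 − (7.2)) = 9.5 + (1.3043)·(2) = 12.1086.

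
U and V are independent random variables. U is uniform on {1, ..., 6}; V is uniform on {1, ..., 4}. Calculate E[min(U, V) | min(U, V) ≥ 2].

P(min(U, V) ≥ 2) = 5/8.
Summing min(U,V)·P(x,y) over outcomes with min(U, V) ≥ 2 gives 41/24.
E[min(U, V) | min(U, V) ≥ 2] = (41/24) / (5/8) = 41/15.

41/15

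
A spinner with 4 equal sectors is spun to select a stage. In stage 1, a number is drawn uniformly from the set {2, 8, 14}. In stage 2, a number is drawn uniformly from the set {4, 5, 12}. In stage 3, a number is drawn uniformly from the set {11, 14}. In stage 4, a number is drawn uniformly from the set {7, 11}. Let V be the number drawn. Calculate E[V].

73/8

E[V | stage 1] = (2+8+14)/3 = 8.
E[V | stage 2] = (4+5+12)/3 = 7.
E[V | stage 3] = (11+14)/2 = 25/2.
E[V | stage 4] = (7+11)/2 = 9.
By the law of total expectation,
E[V] = (1/4)·(8) + (1/4)·(7) + (1/4)·(25/2) + (1/4)·(9) = 73/8.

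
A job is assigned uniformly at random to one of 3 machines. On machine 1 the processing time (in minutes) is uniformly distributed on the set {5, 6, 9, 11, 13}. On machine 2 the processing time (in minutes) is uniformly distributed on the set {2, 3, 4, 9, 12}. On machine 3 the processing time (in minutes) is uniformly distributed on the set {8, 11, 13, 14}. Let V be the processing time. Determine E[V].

E[V | machine 1] = (5+6+9+11+13)/5 = 44/5.
E[V | machine 2] = (2+3+4+9+12)/5 = 6.
E[V | machine 3] = (8+11+13+14)/4 = 23/2.
E[V] = (1/3)·(44/5) + (1/3)·(6) + (1/3)·(23/2) = 263/30.

263/30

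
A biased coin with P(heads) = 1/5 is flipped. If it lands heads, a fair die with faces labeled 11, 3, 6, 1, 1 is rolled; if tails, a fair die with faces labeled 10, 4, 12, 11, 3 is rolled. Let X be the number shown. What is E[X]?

E[X | heads] = (11+3+6+1+1)/5 = 22/5.
E[X | tails] = (10+4+12+11+3)/5 = 8.
By the law of total expectation,
E[X] = (1/5)·(22/5) + (4/5)·(8) = 182/25.

182/25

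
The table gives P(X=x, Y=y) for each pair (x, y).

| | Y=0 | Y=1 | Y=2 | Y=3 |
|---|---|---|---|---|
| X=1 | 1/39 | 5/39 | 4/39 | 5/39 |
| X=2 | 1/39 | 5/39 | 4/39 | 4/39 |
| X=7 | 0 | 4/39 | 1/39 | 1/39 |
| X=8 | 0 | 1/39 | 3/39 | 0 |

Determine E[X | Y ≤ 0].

3/2

P(Y ≤ 0) = 2/39.
Σ X·P over the event = 1·(1/39) + 2·(1/39) = 1/13.
E[X | Y ≤ 0] = (1/13) / (2/39) = 3/2.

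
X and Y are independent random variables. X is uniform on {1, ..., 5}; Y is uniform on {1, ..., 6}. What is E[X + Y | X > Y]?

Outcomes with X > Y: (2,1), (3,1), (3,2), (4,1), (4,2), (4,3), (5,1), (5,2), (5,3), (5,4), each with probability 1/30.
E[X + Y | X > Y] = (3 + 4 + 5 + 5 + 6 + 7 + 6 + 7 + 8 + 9) / 10 = 6.

6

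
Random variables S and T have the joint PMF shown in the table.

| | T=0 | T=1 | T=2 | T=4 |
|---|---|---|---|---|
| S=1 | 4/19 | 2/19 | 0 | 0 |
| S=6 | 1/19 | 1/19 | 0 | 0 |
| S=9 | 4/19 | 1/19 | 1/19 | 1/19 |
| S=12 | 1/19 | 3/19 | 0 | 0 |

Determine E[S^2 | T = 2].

81

P(T = 2) = 1/19.
Σ S^2·P over the event = 81·(1/19) = 81/19.
E[S^2 | T = 2] = (81/19) / (1/19) = 81.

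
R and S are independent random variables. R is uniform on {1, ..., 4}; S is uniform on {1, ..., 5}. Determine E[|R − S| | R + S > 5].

P(R + S > 5) = 1/2.
Summing |R−S|·P(x,y) over outcomes with R + S > 5 gives 4/5.
E[|R − S| | R + S > 5] = (4/5) / (1/2) = 8/5.

8/5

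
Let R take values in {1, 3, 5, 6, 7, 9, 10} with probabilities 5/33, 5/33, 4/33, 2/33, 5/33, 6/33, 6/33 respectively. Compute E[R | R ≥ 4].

181/23

P(R ≥ 4) = 23/33.
Σ over the event: 5·4/33 + 6·2/33 + 7·5/33 + 9·2/11 + 10·2/11 = 181/33.
E[R | R ≥ 4] = (181/33) / (23/33) = 181/23.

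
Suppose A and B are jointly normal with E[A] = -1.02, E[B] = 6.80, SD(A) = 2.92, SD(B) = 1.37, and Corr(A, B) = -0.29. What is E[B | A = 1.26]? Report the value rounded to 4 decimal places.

For a bivariate normal, E[B | A=x] = μ_B + ρ·(σ_B/σ_A)·(x − μ_A).
E[B | A=1.26] = 6.80 + (-0.29)·(1.37/2.92)·(1.26 − (-1.02)) = 6.80 + (-0.13606)·(2.28) = 6.4898.

6.4898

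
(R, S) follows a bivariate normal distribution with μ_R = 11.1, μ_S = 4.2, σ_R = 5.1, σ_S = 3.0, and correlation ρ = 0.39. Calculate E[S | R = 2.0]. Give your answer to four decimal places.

2.1124

The regression of S on R has slope ρ·σ_S/σ_R and passes through (μ_R, μ_S).
E[S | R=2.0] = 4.2 + (0.39)·(3.0/5.1)·(2.0 − (11.1)) = 4.2 + (0.22941)·(-9.1) = 2.1124.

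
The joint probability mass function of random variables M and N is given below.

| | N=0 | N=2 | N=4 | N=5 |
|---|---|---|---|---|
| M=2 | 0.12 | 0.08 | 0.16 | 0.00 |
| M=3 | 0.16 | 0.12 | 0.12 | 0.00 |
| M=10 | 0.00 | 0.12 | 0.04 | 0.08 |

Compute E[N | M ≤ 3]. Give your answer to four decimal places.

2.0000

P(M ≤ 3) = 0.76.
Σ N·P over the event = 0·(0.12) + 2·(0.08) + 4·(0.16) + 0·(0.16) + 2·(0.12) + 4·(0.12) = 1.52.
E[N | M ≤ 3] = (1.52) / (0.76) = 2.0000.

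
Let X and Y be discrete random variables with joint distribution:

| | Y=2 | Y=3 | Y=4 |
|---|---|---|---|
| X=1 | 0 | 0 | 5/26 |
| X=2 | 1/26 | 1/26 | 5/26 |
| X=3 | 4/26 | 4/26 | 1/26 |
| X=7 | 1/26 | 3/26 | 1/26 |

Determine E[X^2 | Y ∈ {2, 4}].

P(Y ∈ {2, 4}) = 9/13.
Summing X^2·P(X=x,Y=y) over the conditioning event gives 86/13.
E[X^2 | Y ∈ {2, 4}] = (86/13) / (9/13) = 86/9.

86/9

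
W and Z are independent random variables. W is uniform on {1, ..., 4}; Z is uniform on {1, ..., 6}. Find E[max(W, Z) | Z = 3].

Outcomes with Z = 3: (1,3), (2,3), (3,3), (4,3), each with probability 1/24.
E[max(W, Z) | Z = 3] = (3 + 3 + 3 + 4) / 4 = 13/4.

13/4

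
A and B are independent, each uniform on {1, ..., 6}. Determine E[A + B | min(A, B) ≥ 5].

P(min(A, B) ≥ 5) = 1/9.
Summing (A+B)·P(x,y) over outcomes with min(A, B) ≥ 5 gives 11/9.
E[A + B | min(A, B) ≥ 5] = (11/9) / (1/9) = 11.

11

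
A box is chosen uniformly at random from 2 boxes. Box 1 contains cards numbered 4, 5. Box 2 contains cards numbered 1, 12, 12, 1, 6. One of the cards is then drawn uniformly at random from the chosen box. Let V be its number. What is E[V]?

E[V | box 1] = (4+5)/2 = 9/2.
E[V | box 2] = (1+12+12+1+6)/5 = 32/5.
E[V] = (1/2)·(9/2) + (1/2)·(32/5) = 109/20.

109/20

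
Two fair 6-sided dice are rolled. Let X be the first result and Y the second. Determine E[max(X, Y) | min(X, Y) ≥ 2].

24/5

P(min(X, Y) ≥ 2) = 25/36.
Summing max(X,Y)·P(x,y) over outcomes with min(X, Y) ≥ 2 gives 10/3.
E[max(X, Y) | min(X, Y) ≥ 2] = (10/3) / (25/36) = 24/5.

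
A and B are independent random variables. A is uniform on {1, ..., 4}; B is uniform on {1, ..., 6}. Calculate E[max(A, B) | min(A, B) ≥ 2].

P(min(A, B) ≥ 2) = 5/8.
Summing max(A,B)·P(x,y) over outcomes with min(A, B) ≥ 2 gives 8/3.
E[max(A, B) | min(A, B) ≥ 2] = (8/3) / (5/8) = 64/15.

64/15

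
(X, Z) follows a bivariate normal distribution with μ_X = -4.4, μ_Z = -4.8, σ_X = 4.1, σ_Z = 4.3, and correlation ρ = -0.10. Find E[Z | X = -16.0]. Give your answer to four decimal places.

The regression of Z on X has slope ρ·σ_Z/σ_X and passes through (μ_X, μ_Z).
E[Z | X=-16.0] = -4.8 + (-0.10)·(4.3/4.1)·(-16.0 − (-4.4)) = -4.8 + (-0.10488)·(-11.6) = -3.5834.

-3.5834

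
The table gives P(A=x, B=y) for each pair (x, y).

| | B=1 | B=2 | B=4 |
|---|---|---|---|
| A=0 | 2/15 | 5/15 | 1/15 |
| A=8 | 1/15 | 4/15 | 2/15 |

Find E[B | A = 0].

2

P(A = 0) = 8/15.
Summing B·P(A=x,B=y) over the conditioning event gives 16/15.
E[B | A = 0] = (16/15) / (8/15) = 2.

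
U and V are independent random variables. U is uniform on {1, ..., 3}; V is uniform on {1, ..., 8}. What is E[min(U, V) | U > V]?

P(U > V) = 1/8.
Summing min(U,V)·P(x,y) over outcomes with U > V gives 1/6.
E[min(U, V) | U > V] = (1/6) / (1/8) = 4/3.

4/3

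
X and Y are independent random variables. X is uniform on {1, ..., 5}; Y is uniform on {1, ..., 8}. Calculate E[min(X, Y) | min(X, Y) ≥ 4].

22/5

Outcomes with min(X, Y) ≥ 4: (4,4), (4,5), (4,6), (4,7), (4,8), (5,4), (5,5), (5,6), (5,7), (5,8), each with probability 1/40.
E[min(X, Y) | min(X, Y) ≥ 4] = (4 + 4 + 4 + 4 + 4 + 4 + 5 + 5 + 5 + 5) / 10 = 22/5.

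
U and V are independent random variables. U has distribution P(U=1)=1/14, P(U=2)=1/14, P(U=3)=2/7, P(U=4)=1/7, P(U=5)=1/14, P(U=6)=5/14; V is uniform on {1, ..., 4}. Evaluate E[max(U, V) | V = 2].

59/14

P(V = 2) = 1/4.
Summing max(U,V)·P(x,y) over outcomes with V = 2 gives 59/56.
E[max(U, V) | V = 2] = (59/56) / (1/4) = 59/14.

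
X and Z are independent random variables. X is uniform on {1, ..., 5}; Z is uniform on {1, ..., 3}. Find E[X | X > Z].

35/9

Outcomes with X > Z: (2,1), (3,1), (3,2), (4,1), (4,2), (4,3), (5,1), (5,2), (5,3), each with probability 1/15.
E[X | X > Z] = (2 + 3 + 3 + 4 + 4 + 4 + 5 + 5 + 5) / 9 = 35/9.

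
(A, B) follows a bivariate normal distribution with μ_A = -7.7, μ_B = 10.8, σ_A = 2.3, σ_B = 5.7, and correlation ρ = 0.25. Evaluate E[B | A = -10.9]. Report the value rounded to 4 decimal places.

E[B | A=x] = μ_B + ρ(σ_B/σ_A)(x − μ_A) for jointly normal variables.
E[B | A=-10.9] = 10.8 + (0.25)·(5.7/2.3)·(-10.9 − (-7.7)) = 10.8 + (0.61957)·(-3.2) = 8.8174.

8.8174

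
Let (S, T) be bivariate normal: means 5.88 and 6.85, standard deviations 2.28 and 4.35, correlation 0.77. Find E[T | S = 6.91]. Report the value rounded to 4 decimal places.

8.3632

E[T | S=x] = μ_T + ρ(σ_T/σ_S)(x − μ_S) for jointly normal variables.
E[T | S=6.91] = 6.85 + (0.77)·(4.35/2.28)·(6.91 − (5.88)) = 6.85 + (1.4691)·(1.03) = 8.3632.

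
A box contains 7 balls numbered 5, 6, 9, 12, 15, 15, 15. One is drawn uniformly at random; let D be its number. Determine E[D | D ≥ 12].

P(D ≥ 12) = 4/7.
Σ over the event: 12·1/7 + 15·3/7 = 57/7.
E[D | D ≥ 12] = (57/7) / (4/7) = 57/4.

57/4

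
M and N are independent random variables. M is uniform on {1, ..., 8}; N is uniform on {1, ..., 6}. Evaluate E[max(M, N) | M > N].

160/27

P(M > N) = 9/16.
Summing max(M,N)·P(x,y) over outcomes with M > N gives 10/3.
E[max(M, N) | M > N] = (10/3) / (9/16) = 160/27.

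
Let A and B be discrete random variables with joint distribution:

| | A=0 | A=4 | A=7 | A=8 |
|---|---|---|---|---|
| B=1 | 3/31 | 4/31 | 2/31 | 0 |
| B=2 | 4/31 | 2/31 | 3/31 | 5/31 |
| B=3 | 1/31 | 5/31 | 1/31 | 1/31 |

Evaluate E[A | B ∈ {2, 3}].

52/11

P(B ∈ {2, 3}) = 22/31.
Σ A·P over the event = 0·(4/31) + 0·(1/31) + 4·(2/31) + 4·(5/31) + 7·(3/31) + 7·(1/31) + 8·(5/31) + 8·(1/31) = 104/31.
E[A | B ∈ {2, 3}] = (104/31) / (22/31) = 52/11.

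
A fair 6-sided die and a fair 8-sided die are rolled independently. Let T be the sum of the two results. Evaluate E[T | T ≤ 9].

214/33

P(T ≤ 9) = 11/16.
Σ over the event: 2·1/48 + 3·1/24 + 4·1/16 + 5·1/12 + 6·5/48 + 7·1/8 + 8·1/8 + 9·1/8 = 107/24.
E[T | T ≤ 9] = (107/24) / (11/16) = 214/33.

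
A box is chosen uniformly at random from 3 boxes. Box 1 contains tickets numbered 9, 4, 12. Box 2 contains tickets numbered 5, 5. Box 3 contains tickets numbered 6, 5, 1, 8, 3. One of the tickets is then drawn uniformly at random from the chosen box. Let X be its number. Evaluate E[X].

E[X | box 1] = (9+4+12)/3 = 25/3.
E[X | box 2] = (5+5)/2 = 5.
E[X | box 3] = (6+5+1+8+3)/5 = 23/5.
By the law of total expectation,
E[X] = (1/3)·(25/3) + (1/3)·(5) + (1/3)·(23/5) = 269/45.

269/45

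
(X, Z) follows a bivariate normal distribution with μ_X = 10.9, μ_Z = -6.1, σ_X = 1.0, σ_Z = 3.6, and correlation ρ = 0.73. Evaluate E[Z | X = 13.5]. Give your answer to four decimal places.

The regression of Z on X has slope ρ·σ_Z/σ_X and passes through (μ_X, μ_Z).
E[Z | X=13.5] = -6.1 + (0.73)·(3.6/1.0)·(13.5 − (10.9)) = -6.1 + (2.628)·(2.6) = 0.7328.

0.7328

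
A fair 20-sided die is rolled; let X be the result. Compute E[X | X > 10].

Given X > 10, X is equally likely to be any of {11, 12, 13, 14, 15, 16, 17, 18, 19, 20}.
E[X | X > 10] = (11 + 12 + 13 + 14 + 15 + 16 + 17 + 18 + 19 + 20) / 10 = 31/2.

31/2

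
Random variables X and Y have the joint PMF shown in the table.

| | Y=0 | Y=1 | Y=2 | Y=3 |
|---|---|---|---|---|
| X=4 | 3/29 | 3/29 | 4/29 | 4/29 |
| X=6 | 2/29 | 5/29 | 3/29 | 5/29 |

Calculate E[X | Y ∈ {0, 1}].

66/13

P(Y ∈ {0, 1}) = 13/29.
Σ X·P over the event = 4·(3/29) + 4·(3/29) + 6·(2/29) + 6·(5/29) = 66/29.
E[X | Y ∈ {0, 1}] = (66/29) / (13/29) = 66/13.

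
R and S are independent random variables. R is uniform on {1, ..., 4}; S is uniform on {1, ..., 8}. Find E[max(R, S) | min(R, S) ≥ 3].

P(min(R, S) ≥ 3) = 3/8.
Summing max(R,S)·P(x,y) over outcomes with min(R, S) ≥ 3 gives 67/32.
E[max(R, S) | min(R, S) ≥ 3] = (67/32) / (3/8) = 67/12.

67/12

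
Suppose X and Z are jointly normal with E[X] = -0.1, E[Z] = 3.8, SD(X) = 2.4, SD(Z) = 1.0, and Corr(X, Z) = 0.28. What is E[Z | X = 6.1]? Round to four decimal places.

E[Z | X=x] = μ_Z + ρ(σ_Z/σ_X)(x − μ_X) for jointly normal variables.
E[Z | X=6.1] = 3.8 + (0.28)·(1.0/2.4)·(6.1 − (-0.1)) = 3.8 + (0.116667)·(6.2) = 4.5233.

4.5233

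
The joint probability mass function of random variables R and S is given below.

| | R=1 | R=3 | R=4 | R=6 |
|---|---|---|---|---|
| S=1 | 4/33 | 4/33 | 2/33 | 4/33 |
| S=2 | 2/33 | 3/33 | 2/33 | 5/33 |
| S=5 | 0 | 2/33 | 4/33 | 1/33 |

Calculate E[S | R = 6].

19/10

P(R = 6) = 10/33.
Σ S·P over the event = 1·(4/33) + 2·(5/33) + 5·(1/33) = 19/33.
E[S | R = 6] = (19/33) / (10/33) = 19/10.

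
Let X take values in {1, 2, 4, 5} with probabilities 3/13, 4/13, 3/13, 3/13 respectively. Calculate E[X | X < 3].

11/7

P(X < 3) = 7/13.
Σ over the event: 1·3/13 + 2·4/13 = 11/13.
E[X | X < 3] = (11/13) / (7/13) = 11/7.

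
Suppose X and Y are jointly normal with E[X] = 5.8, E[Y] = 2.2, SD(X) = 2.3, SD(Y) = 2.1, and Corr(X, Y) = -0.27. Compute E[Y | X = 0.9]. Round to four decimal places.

3.4080

E[Y | X=x] = μ_Y + ρ(σ_Y/σ_X)(x − μ_X) for jointly normal variables.
E[Y | X=0.9] = 2.2 + (-0.27)·(2.1/2.3)·(0.9 − (5.8)) = 2.2 + (-0.246522)·(-4.9) = 3.4080.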